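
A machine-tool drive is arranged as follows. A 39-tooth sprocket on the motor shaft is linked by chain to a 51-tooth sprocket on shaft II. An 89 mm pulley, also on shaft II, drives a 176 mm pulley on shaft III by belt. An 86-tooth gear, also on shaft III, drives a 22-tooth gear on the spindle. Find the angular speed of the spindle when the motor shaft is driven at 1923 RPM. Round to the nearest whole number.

Chain: ratio = 51/39 = 1.3077, so shaft II turns at 1923 / 1.3077 = 1470.5 RPM.
Belt: ratio = 176/89 = 1.9775, so shaft III turns at 1470.5 / 1.9775 = 743.62 RPM.
Gear mesh: ratio = 22/86 = 0.25581, so the spindle turns at 743.62 / 0.25581 = 2906.9 RPM.

2907 RPM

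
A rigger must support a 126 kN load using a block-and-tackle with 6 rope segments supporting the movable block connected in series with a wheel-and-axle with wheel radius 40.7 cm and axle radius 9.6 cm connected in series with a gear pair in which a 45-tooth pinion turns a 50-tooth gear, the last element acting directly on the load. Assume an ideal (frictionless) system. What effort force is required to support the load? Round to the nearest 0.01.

Block-and-tackle MA = number of supporting rope parts = 6.
Wheel-and-axle MA = R/r = 40.7/9.6 = 4.2396.
Gear pair MA = 50/45 = 1.1111.
Combined ideal MA = 6 × 4.2396 × 1.1111 = 28.264.
Effort = load / MA = 126 / 28.264 = 4.458 kN.

4.46 kN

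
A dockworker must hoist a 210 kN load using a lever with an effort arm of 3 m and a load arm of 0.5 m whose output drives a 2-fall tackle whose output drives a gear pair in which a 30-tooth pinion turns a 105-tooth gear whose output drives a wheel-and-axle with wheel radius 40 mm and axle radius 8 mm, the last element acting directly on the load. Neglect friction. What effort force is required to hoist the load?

1 kN

Lever MA = effort arm / load arm = 3/0.5 = 6.
Block-and-tackle MA = number of supporting rope parts = 2.
Gear pair MA = 105/30 = 3.5.
Wheel-and-axle MA = R/r = 40/8 = 5.
Combined ideal MA = 6 × 2 × 3.5 × 5 = 210.
Effort = load / MA = 210 / 210 = 1 kN.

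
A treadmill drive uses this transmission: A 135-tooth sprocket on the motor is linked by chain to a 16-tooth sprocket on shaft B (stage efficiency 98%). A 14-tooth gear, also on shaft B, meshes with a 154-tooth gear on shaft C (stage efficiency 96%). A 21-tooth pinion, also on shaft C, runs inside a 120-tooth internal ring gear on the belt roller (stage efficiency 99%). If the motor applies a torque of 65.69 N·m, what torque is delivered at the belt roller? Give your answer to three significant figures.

456 N·m

Chain: ratio = 16/135 = 0.11852; torque at shaft B = 65.69 × 0.11852 × 0.98 = 7.6298 N·m.
Gear mesh: ratio = 154/14 = 11; torque at shaft C = 7.6298 × 11 × 0.96 = 80.57 N·m.
Internal gear: ratio = 120/21 = 5.7143; torque at the belt roller = 80.57 × 5.7143 × 0.99 = 455.8 N·m.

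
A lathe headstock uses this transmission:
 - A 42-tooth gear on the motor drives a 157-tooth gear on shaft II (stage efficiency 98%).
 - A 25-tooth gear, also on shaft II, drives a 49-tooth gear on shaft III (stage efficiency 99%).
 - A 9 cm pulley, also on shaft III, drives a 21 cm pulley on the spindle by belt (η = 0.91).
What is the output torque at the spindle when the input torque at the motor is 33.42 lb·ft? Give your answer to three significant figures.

504 lb·ft

Gear mesh: ratio = 157/42 = 3.7381; torque at shaft II = 33.42 × 3.7381 × 0.98 = 122.43 lb·ft.
Gear mesh: ratio = 49/25 = 1.96; torque at shaft III = 122.43 × 1.96 × 0.99 = 237.56 lb·ft.
Belt: ratio = 21/9 = 2.3333; torque at the spindle = 237.56 × 2.3333 × 0.91 = 504.42 lb·ft.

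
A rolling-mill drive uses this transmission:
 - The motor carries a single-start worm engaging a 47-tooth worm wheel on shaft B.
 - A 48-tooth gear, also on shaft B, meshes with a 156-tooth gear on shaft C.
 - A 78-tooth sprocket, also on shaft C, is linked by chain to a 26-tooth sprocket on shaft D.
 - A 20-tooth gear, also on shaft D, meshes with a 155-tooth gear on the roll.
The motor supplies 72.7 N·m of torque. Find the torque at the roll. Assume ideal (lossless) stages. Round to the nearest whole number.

Worm: ratio = 47/1 = 47; torque at shaft B = 72.7 × 47 = 3416.9 N·m.
Gear mesh: ratio = 156/48 = 3.25; torque at shaft C = 3416.9 × 3.25 = 11105 N·m.
Chain: ratio = 26/78 = 0.33333; torque at shaft D = 11105 × 0.33333 = 3701.6 N·m.
Gear mesh: ratio = 155/20 = 7.75; torque at the roll = 3701.6 × 7.75 = 28688 N·m.

28688 N·m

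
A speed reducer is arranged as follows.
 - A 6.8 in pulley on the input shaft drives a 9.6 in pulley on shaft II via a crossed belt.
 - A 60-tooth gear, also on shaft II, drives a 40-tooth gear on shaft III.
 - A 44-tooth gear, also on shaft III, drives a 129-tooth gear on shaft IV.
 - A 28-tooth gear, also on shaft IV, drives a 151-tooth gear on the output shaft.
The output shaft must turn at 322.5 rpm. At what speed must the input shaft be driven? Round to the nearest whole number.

Overall ratio R = 1.4118 × 0.66667 × 2.9318 × 5.3929 = 14.881.
Required input speed = output speed × R = 322.5 × 14.881 = 4799.1 rpm.

4799 rpm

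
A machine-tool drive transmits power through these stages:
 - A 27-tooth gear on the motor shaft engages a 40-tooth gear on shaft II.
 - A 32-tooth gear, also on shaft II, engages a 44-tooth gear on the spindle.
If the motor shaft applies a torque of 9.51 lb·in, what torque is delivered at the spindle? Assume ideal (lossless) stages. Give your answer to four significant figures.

19.37 lb·in

Gear mesh: ratio = 40/27 = 1.4815; torque at shaft II = 9.51 × 1.4815 = 14.089 lb·in.
Gear mesh: ratio = 44/32 = 1.375; torque at the spindle = 14.089 × 1.375 = 19.372 lb·in.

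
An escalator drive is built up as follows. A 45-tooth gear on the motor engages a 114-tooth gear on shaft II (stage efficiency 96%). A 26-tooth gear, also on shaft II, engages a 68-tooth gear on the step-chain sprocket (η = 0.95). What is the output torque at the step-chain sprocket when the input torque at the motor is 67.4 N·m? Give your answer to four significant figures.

Gear mesh: ratio = 114/45 = 2.5333; torque at shaft II = 67.4 × 2.5333 × 0.96 = 163.92 N·m.
Gear mesh: ratio = 68/26 = 2.6154; torque at the step-chain sprocket = 163.92 × 2.6154 × 0.95 = 407.27 N·m.

407.3 N·m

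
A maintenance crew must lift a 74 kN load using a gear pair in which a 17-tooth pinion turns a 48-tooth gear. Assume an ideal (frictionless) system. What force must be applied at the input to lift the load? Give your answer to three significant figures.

26.2 kN

Gear pair MA = 48/17 = 2.8235.
Effort = load / MA = 74 / 2.8235 = 26.208 kN.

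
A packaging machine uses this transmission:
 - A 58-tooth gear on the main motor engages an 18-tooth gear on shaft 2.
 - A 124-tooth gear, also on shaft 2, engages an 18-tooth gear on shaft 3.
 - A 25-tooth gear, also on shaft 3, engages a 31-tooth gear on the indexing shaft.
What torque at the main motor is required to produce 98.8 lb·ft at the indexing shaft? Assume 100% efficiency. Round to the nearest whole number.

1769 lb·ft

Overall ratio R = 0.31034 × 0.14516 × 1.24 = 0.055862.
Input torque = output torque / R = 98.8 / 0.055862 = 1768.6 lb·ft.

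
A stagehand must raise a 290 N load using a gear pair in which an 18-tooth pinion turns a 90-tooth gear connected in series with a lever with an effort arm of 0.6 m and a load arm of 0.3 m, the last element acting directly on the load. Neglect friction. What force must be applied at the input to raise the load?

Gear pair MA = 90/18 = 5.
Lever MA = effort arm / load arm = 0.6/0.3 = 2.
Combined ideal MA = 5 × 2 = 10.
Effort = load / MA = 290 / 10 = 29 N.

29 N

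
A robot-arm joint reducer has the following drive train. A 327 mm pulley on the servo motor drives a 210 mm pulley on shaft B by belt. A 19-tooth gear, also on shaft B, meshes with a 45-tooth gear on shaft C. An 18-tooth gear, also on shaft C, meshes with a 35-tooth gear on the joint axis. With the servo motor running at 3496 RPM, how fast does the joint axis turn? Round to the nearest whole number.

Belt: ratio = 210/327 = 0.6422, so shaft B turns at 3496 / 0.6422 = 5443.8 RPM.
Gear mesh: ratio = 45/19 = 2.3684, so shaft C turns at 5443.8 / 2.3684 = 2298.5 RPM.
Gear mesh: ratio = 35/18 = 1.9444, so the joint axis turns at 2298.5 / 1.9444 = 1182.1 RPM.

1182 RPM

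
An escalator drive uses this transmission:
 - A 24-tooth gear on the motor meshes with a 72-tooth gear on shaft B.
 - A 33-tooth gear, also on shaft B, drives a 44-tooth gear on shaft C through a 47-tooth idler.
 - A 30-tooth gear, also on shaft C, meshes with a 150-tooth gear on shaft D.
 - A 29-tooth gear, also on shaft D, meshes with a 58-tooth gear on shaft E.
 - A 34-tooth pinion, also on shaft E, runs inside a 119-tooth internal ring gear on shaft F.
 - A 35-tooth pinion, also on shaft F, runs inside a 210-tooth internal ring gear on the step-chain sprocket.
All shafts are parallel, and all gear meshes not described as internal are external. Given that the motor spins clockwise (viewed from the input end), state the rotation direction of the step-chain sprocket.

counterclockwise

the motor → shaft B: external mesh, 1 reversal → CCW.
shaft B → shaft C: driver → idler → driven is 2 external meshes, 2 reversals → CCW.
shaft C → shaft D: external mesh, 1 reversal → CW.
shaft D → shaft E: external mesh, 1 reversal → CCW.
shaft E → shaft F: internal mesh, same direction → CCW.
shaft F → the step-chain sprocket: internal mesh, same direction → CCW.
5 reversals in total — an odd number — so the step-chain sprocket turns opposite to the motor.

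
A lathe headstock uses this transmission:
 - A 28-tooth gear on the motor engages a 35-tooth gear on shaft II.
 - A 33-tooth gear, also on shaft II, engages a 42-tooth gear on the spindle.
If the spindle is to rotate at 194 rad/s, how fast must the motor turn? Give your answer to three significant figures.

Overall ratio R = 1.25 × 1.2727 = 1.5909.
Required input speed = output speed × R = 194 × 1.5909 = 308.64 rad/s.

309 rad/s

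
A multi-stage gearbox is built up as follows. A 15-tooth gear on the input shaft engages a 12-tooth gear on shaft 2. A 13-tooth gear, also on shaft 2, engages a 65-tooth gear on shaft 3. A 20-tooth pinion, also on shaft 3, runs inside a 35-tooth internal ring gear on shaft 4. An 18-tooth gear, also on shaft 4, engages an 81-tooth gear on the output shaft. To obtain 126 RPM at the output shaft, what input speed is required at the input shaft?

3969 RPM

Overall ratio R = 0.8 × 5 × 1.75 × 4.5 = 31.5.
Required input speed = output speed × R = 126 × 31.5 = 3969 RPM.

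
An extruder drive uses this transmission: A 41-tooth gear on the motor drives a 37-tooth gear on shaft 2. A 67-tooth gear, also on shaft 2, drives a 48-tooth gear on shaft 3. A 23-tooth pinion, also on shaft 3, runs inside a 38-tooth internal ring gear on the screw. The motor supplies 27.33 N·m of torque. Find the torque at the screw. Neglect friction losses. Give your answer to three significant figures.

29.2 N·m

gear mesh 37/41 = 0.90244 → τ = 27.33·0.90244 = 24.664 N·m
gear mesh 48/67 = 0.71642 → τ = 24.664·0.71642 = 17.669 N·m
internal gear 38/23 = 1.6522 → τ = 17.669·1.6522 = 29.193 N·m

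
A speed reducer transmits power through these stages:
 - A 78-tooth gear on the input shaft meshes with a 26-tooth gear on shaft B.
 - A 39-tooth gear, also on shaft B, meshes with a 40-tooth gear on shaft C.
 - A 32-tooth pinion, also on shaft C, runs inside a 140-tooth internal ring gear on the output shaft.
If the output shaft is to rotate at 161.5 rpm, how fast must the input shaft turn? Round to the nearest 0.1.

Overall ratio R = 0.33333 × 1.0256 × 4.375 = 1.4957.
Required input speed = output speed × R = 161.5 × 1.4957 = 241.56 rpm.

241.6 rpm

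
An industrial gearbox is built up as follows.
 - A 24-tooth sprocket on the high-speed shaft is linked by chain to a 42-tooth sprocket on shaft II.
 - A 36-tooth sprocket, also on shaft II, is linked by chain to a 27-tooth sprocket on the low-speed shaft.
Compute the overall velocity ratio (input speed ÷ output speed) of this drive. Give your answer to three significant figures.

1.31

Each stage contributes driven/driver: chain 42/24 = 1.75, chain 27/36 = 0.75.
Overall: 1.75 × 0.75 = 1.3125.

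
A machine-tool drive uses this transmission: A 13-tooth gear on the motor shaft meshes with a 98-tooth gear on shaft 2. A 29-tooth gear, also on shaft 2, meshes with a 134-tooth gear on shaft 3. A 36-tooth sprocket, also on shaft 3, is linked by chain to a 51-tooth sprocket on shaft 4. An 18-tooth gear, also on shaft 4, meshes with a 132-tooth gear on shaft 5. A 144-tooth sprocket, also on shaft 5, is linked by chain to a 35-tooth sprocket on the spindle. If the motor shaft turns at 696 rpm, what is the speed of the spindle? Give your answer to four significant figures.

7.913 rpm

Gear mesh: ratio = 98/13 = 7.5385, so shaft 2 turns at 696 / 7.5385 = 92.327 rpm.
Gear mesh: ratio = 134/29 = 4.6207, so shaft 3 turns at 92.327 / 4.6207 = 19.981 rpm.
Chain: ratio = 51/36 = 1.4167, so shaft 4 turns at 19.981 / 1.4167 = 14.104 rpm.
Gear mesh: ratio = 132/18 = 7.3333, so shaft 5 turns at 14.104 / 7.3333 = 1.9233 rpm.
Chain: ratio = 35/144 = 0.24306, so the spindle turns at 1.9233 / 0.24306 = 7.9131 rpm.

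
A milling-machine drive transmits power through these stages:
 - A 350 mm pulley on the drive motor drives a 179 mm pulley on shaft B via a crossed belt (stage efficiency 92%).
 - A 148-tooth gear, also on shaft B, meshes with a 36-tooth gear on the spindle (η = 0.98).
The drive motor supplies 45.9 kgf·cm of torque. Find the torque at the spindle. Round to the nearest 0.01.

belt 179/350 = 0.51143 → τ = 45.9·0.51143·0.92 = 21.597 kgf·cm
gear mesh 36/148 = 0.24324 → τ = 21.597·0.24324·0.98 = 5.1482 kgf·cm

5.15 kgf·cm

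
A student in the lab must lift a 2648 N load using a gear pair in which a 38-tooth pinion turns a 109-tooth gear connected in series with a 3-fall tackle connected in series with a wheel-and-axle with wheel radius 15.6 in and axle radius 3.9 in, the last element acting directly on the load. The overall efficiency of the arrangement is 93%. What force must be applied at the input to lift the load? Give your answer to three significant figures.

Gear pair MA = 109/38 = 2.8684.
Block-and-tackle MA = number of supporting rope parts = 3.
Wheel-and-axle MA = R/r = 15.6/3.9 = 4.
Combined ideal MA = 2.8684 × 3 × 4 = 34.421.
Actual MA = 34.421 × 0.93 = 32.012.
Effort = load / actual MA = 2648 / 32.012 = 82.72 N.

82.7 N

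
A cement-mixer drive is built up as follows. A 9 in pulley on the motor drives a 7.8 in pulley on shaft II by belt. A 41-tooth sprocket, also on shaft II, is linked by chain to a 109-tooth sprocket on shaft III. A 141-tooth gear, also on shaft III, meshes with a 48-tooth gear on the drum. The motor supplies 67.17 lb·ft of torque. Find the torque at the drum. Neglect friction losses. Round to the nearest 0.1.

52.7 lb·ft

Belt: ratio = 7.8/9 = 0.86667; torque at shaft II = 67.17 × 0.86667 = 58.214 lb·ft.
Chain: ratio = 109/41 = 2.6585; torque at shaft III = 58.214 × 2.6585 = 154.76 lb·ft.
Gear mesh: ratio = 48/141 = 0.34043; torque at the drum = 154.76 × 0.34043 = 52.686 lb·ft.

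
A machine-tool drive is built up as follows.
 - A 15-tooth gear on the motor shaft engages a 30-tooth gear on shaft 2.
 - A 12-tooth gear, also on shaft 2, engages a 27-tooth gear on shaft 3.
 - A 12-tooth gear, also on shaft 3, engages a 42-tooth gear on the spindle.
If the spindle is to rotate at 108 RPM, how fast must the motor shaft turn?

Overall ratio R = 2 × 2.25 × 3.5 = 15.75.
Required input speed = output speed × R = 108 × 15.75 = 1701 RPM.

1701 RPM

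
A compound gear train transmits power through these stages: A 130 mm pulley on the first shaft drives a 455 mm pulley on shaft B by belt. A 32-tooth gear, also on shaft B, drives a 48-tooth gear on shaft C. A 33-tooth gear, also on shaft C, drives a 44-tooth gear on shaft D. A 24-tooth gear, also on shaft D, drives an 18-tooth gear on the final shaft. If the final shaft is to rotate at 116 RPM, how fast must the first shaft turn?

Overall ratio R = 3.5 × 1.5 × 1.3333 × 0.75 = 5.25.
Required input speed = output speed × R = 116 × 5.25 = 609 RPM.

609 RPM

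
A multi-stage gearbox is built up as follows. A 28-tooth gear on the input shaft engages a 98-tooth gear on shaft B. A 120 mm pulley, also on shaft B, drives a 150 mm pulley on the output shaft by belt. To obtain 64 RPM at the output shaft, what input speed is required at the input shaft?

280 RPM

Overall ratio R = 3.5 × 1.25 = 4.375.
Required input speed = output speed × R = 64 × 4.375 = 280 RPM.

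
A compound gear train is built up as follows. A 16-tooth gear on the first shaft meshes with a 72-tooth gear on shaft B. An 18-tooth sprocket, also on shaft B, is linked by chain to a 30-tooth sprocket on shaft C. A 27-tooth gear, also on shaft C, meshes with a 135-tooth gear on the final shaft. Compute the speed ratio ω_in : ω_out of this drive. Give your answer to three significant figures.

Each stage contributes driven/driver: gear mesh 72/16 = 4.5, chain 30/18 = 1.6667, gear mesh 135/27 = 5.
Overall: 4.5 × 1.6667 × 5 = 37.5.

37.5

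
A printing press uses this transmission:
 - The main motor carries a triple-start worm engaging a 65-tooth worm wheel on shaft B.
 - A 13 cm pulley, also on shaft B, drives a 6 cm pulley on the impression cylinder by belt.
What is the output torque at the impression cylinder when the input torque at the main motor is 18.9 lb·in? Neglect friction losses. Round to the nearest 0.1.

189.0 lb·in

After the worm (65/3): 18.9 × 21.667 = 409.5 lb·in
After the belt (6/13): 409.5 × 0.46154 = 189 lb·in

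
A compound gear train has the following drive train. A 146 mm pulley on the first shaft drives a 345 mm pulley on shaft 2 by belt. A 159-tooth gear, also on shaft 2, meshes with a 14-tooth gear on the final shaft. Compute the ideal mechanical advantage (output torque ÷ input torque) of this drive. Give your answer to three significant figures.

Each stage contributes driven/driver: belt 345/146 = 2.363, gear mesh 14/159 = 0.08805.
Overall: 2.363 × 0.08805 = 0.20806.

0.208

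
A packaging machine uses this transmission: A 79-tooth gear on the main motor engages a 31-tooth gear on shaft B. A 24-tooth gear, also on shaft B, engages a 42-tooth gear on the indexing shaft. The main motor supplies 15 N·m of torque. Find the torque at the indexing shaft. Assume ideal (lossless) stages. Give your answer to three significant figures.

gear mesh 31/79 = 0.39241 → τ = 15·0.39241 = 5.8861 N·m
gear mesh 42/24 = 1.75 → τ = 5.8861·1.75 = 10.301 N·m

10.3 N·m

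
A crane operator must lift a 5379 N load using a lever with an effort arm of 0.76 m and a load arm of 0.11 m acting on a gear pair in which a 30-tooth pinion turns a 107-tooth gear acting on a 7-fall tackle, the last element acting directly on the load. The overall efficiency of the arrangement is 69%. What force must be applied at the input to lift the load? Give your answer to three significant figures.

45.2 N

Lever MA = effort arm / load arm = 0.76/0.11 = 6.9091.
Gear pair MA = 107/30 = 3.5667.
Block-and-tackle MA = number of supporting rope parts = 7.
Combined ideal MA = 6.9091 × 3.5667 × 7 = 172.5.
Actual MA = 172.5 × 0.69 = 119.02.
Effort = load / actual MA = 5379 / 119.02 = 45.193 N.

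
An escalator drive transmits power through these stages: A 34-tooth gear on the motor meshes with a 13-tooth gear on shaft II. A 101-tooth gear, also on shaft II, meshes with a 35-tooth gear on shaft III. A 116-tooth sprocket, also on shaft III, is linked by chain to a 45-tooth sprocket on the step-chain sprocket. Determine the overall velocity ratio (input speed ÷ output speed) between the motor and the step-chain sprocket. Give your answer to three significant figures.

0.0514

Each stage contributes driven/driver: gear mesh 13/34 = 0.38235, gear mesh 35/101 = 0.34653, chain 45/116 = 0.38793.
Overall: 0.38235 × 0.34653 × 0.38793 = 0.0514.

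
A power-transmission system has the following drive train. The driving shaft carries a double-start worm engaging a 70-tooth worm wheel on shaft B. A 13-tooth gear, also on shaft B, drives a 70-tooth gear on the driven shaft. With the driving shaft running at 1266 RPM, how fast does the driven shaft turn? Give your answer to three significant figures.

6.72 RPM

Worm: ratio = 70/2 = 35, so shaft B turns at 1266 / 35 = 36.171 RPM.
Gear mesh: ratio = 70/13 = 5.3846, so the driven shaft turns at 36.171 / 5.3846 = 6.7176 RPM.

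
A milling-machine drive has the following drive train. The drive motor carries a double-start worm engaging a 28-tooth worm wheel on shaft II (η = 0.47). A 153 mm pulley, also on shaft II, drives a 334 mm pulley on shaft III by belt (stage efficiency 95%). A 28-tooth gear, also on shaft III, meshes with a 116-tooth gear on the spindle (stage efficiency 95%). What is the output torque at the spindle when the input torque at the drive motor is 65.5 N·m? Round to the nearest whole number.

3518 N·m

worm 28/2 = 14 → τ = 65.5·14·0.47 = 430.99 N·m
belt 334/153 = 2.183 → τ = 430.99·2.183·0.95 = 893.81 N·m
gear mesh 116/28 = 4.1429 → τ = 893.81·4.1429·0.95 = 3517.8 N·m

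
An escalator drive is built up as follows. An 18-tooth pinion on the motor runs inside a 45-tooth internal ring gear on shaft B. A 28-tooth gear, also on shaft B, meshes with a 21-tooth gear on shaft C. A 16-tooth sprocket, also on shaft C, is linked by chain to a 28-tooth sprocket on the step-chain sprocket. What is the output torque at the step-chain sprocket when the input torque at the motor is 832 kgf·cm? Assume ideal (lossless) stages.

internal gear 45/18 = 2.5 → τ = 832·2.5 = 2080 kgf·cm
gear mesh 21/28 = 0.75 → τ = 2080·0.75 = 1560 kgf·cm
chain 28/16 = 1.75 → τ = 1560·1.75 = 2730 kgf·cm

2730 kgf·cm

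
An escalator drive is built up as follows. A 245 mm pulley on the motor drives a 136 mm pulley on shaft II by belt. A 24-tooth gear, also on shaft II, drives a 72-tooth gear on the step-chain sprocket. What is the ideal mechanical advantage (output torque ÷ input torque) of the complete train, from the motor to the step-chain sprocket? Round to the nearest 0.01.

Each stage contributes driven/driver: belt 136/245 = 0.5551, gear mesh 72/24 = 3.
Overall: 0.5551 × 3 = 1.6653.

1.67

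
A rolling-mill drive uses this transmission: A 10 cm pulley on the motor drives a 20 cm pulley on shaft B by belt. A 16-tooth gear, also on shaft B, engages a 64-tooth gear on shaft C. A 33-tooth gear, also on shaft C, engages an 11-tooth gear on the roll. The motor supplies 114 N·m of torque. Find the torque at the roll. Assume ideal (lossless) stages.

304 N·m

belt 20/10 = 2 → τ = 114·2 = 228 N·m
gear mesh 64/16 = 4 → τ = 228·4 = 912 N·m
gear mesh 11/33 = 0.33333 → τ = 912·0.33333 = 304 N·m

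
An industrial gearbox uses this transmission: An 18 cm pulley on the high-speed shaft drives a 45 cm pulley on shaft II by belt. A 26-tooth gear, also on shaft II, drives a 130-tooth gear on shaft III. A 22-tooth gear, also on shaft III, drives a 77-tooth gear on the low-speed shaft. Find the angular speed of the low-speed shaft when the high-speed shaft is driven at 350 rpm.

Belt: ratio = 45/18 = 2.5, so shaft II turns at 350 / 2.5 = 140 rpm.
Gear mesh: ratio = 130/26 = 5, so shaft III turns at 140 / 5 = 28 rpm.
Gear mesh: ratio = 77/22 = 3.5, so the low-speed shaft turns at 28 / 3.5 = 8 rpm.

8 rpm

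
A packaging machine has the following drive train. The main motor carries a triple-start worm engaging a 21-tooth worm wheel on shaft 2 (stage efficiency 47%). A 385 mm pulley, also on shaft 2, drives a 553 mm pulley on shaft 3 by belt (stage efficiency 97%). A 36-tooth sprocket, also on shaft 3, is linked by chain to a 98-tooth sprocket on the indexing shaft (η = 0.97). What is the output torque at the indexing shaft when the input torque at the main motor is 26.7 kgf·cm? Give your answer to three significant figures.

After the worm (21/3): 26.7 × 7 × 0.47 = 87.843 kgf·cm
After the belt (553/385): 87.843 × 1.4364 × 0.97 = 122.39 kgf·cm
After the chain (98/36): 122.39 × 2.7222 × 0.97 = 323.18 kgf·cm

323 kgf·cm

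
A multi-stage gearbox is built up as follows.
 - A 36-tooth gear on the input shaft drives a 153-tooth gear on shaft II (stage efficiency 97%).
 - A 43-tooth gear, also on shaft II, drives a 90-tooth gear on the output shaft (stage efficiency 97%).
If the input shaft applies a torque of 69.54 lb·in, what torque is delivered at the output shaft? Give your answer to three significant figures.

Gear mesh: ratio = 153/36 = 4.25; torque at shaft II = 69.54 × 4.25 × 0.97 = 286.68 lb·in.
Gear mesh: ratio = 90/43 = 2.093; torque at the output shaft = 286.68 × 2.093 × 0.97 = 582.02 lb·in.

582 lb·in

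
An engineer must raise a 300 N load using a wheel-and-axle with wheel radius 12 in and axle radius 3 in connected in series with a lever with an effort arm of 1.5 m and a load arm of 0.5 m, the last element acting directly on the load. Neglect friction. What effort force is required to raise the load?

Wheel-and-axle MA = R/r = 12/3 = 4.
Lever MA = effort arm / load arm = 1.5/0.5 = 3.
Combined ideal MA = 4 × 3 = 12.
Effort = load / MA = 300 / 12 = 25 N.

25 N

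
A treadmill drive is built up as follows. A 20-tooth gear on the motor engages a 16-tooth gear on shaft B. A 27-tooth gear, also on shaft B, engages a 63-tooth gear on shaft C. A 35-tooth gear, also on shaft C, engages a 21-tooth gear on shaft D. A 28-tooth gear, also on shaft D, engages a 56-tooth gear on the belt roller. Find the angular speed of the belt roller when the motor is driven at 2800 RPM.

Gear mesh: ratio = 16/20 = 0.8, so shaft B turns at 2800 / 0.8 = 3500 RPM.
Gear mesh: ratio = 63/27 = 2.3333, so shaft C turns at 3500 / 2.3333 = 1500 RPM.
Gear mesh: ratio = 21/35 = 0.6, so shaft D turns at 1500 / 0.6 = 2500 RPM.
Gear mesh: ratio = 56/28 = 2, so the belt roller turns at 2500 / 2 = 1250 RPM.

1250 RPM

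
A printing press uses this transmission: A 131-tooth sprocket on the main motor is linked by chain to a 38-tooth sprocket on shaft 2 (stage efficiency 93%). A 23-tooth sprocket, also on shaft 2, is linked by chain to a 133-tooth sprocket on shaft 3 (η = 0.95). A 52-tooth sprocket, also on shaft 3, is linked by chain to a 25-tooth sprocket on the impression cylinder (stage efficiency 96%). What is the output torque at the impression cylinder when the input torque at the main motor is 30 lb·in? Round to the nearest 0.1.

20.5 lb·in

chain 38/131 = 0.29008 → τ = 30·0.29008·0.93 = 8.0931 lb·in
chain 133/23 = 5.7826 → τ = 8.0931·5.7826·0.95 = 44.459 lb·in
chain 25/52 = 0.48077 → τ = 44.459·0.48077·0.96 = 20.52 lb·in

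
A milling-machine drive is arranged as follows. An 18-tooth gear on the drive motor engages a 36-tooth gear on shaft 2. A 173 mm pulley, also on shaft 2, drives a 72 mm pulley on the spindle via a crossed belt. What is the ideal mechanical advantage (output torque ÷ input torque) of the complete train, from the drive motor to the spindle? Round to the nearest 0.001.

0.832

Each stage contributes driven/driver: gear mesh 36/18 = 2, belt 72/173 = 0.41618.
Overall: 2 × 0.41618 = 0.83237.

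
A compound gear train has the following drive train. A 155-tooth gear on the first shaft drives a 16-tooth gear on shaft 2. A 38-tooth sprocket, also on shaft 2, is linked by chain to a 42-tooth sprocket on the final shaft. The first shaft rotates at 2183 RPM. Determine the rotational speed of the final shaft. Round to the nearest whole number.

the first shaft → shaft 2 (gear mesh, 16/155): 2183 ÷ 0.10323 = 21148 RPM
shaft 2 → the final shaft (chain, 42/38): 21148 ÷ 1.1053 = 19134 RPM

19134 RPM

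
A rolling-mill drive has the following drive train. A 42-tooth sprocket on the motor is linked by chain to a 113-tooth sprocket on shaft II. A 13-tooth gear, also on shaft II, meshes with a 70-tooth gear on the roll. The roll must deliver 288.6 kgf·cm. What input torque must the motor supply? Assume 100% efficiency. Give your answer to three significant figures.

Overall ratio R = 2.6905 × 5.3846 = 14.487.
Input torque = output torque / R = 288.6 / 14.487 = 19.921 kgf·cm.

19.9 kgf·cm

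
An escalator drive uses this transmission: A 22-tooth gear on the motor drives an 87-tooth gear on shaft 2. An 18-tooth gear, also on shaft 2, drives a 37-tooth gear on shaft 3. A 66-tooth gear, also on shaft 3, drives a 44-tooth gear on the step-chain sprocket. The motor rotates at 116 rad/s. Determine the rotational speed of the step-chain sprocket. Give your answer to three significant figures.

Gear mesh: ratio = 87/22 = 3.9545, so shaft 2 turns at 116 / 3.9545 = 29.333 rad/s.
Gear mesh: ratio = 37/18 = 2.0556, so shaft 3 turns at 29.333 / 2.0556 = 14.27 rad/s.
Gear mesh: ratio = 44/66 = 0.66667, so the step-chain sprocket turns at 14.27 / 0.66667 = 21.405 rad/s.

21.4 rad/s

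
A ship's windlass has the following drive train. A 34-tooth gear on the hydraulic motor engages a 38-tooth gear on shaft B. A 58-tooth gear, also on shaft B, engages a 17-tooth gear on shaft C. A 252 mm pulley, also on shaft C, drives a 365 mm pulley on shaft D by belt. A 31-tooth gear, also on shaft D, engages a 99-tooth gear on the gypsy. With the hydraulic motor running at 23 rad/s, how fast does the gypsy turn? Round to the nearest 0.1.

15.2 rad/s

gear mesh 38/34 = 1.1176 → 23/1.1176 = 20.579 rad/s
gear mesh 17/58 = 0.2931 → 20.579/0.2931 = 70.211 rad/s
belt 365/252 = 1.4484 → 70.211/1.4484 = 48.474 rad/s
gear mesh 99/31 = 3.1935 → 48.474/3.1935 = 15.179 rad/s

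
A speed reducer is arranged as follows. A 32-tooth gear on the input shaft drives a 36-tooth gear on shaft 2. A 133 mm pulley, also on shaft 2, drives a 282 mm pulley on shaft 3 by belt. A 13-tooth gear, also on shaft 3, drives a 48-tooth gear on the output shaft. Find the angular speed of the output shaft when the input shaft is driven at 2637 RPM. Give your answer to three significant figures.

Gear mesh: ratio = 36/32 = 1.125, so shaft 2 turns at 2637 / 1.125 = 2344 RPM.
Belt: ratio = 282/133 = 2.1203, so shaft 3 turns at 2344 / 2.1203 = 1105.5 RPM.
Gear mesh: ratio = 48/13 = 3.6923, so the output shaft turns at 1105.5 / 3.6923 = 299.41 RPM.

299 RPM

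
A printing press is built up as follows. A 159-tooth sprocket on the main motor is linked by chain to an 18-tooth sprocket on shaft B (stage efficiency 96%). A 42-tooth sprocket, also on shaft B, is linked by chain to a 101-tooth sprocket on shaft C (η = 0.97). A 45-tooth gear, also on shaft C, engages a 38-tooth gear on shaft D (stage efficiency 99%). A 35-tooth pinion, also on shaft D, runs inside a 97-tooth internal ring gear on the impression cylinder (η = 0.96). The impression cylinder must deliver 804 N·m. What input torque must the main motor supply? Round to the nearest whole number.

Overall ratio R = 0.11321 × 2.4048 × 0.84444 × 2.7714 = 0.63712; overall efficiency η = 0.96 × 0.97 × 0.99 × 0.96 = 0.8850.
Input torque = output torque / (R × η) = 804 / (0.63712 × 0.8850) = 1425.9 N·m.

1426 N·m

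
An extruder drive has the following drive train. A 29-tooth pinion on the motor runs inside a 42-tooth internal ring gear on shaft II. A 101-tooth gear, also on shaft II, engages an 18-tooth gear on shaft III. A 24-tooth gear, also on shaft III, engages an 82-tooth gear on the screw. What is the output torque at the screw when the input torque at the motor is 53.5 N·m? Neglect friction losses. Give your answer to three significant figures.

47.2 N·m

internal gear 42/29 = 1.4483 → τ = 53.5·1.4483 = 77.483 N·m
gear mesh 18/101 = 0.17822 → τ = 77.483·0.17822 = 13.809 N·m
gear mesh 82/24 = 3.4167 → τ = 13.809·3.4167 = 47.18 N·m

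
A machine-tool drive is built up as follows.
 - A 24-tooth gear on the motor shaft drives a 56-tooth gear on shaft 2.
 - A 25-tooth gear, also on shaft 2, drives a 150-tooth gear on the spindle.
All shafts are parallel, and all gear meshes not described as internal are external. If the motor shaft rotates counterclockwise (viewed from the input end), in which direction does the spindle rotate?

the motor shaft → shaft 2: external mesh, 1 reversal → CW.
shaft 2 → the spindle: external mesh, 1 reversal → CCW.
2 reversals in total — an even number — so the spindle turns the same way as the motor shaft.

counterclockwise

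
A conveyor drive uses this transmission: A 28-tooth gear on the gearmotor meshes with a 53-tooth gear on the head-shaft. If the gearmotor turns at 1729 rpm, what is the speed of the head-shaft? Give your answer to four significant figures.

913.4 rpm

gear mesh 53/28 = 1.8929 → 1729/1.8929 = 913.43 rpm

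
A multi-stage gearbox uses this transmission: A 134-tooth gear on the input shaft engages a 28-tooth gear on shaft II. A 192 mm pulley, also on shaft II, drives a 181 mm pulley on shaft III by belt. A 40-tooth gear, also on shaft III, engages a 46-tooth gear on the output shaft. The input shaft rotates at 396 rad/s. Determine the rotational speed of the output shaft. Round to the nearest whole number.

1748 rad/s

Gear mesh: ratio = 28/134 = 0.20896, so shaft II turns at 396 / 0.20896 = 1895.1 rad/s.
Belt: ratio = 181/192 = 0.94271, so shaft III turns at 1895.1 / 0.94271 = 2010.3 rad/s.
Gear mesh: ratio = 46/40 = 1.15, so the output shaft turns at 2010.3 / 1.15 = 1748.1 rad/s.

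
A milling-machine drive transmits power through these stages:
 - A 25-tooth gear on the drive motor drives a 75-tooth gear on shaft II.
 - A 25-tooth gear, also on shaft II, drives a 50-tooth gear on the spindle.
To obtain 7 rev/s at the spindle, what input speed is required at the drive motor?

42 rev/s

Overall ratio R = 3 × 2 = 6.
Required input speed = output speed × R = 7 × 6 = 42 rev/s.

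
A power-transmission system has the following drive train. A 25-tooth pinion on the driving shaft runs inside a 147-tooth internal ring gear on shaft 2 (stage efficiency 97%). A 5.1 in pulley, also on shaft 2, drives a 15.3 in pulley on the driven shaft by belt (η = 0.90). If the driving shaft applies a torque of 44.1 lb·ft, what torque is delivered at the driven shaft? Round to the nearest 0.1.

internal gear 147/25 = 5.88 → τ = 44.1·5.88·0.97 = 251.53 lb·ft
belt 15.3/5.1 = 3 → τ = 251.53·3·0.90 = 679.13 lb·ft

679.1 lb·ft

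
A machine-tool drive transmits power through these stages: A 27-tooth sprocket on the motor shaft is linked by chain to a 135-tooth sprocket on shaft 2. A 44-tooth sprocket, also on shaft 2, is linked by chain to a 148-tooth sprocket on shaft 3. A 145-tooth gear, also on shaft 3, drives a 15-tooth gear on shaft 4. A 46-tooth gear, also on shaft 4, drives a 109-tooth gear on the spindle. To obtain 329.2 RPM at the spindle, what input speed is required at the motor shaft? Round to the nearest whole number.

1357 RPM

Overall ratio R = 5 × 3.3636 × 0.10345 × 2.3696 = 4.1226.
Required input speed = output speed × R = 329.2 × 4.1226 = 1357.2 RPM.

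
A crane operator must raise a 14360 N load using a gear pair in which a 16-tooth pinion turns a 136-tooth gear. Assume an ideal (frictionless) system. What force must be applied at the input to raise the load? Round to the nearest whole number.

Gear pair MA = 136/16 = 8.5.
Effort = load / MA = 14360 / 8.5 = 1689.4 N.

1689 N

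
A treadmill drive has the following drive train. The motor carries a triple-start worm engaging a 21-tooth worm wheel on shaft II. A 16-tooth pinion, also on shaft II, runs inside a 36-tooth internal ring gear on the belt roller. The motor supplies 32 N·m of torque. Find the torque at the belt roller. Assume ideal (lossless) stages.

worm 21/3 = 7 → τ = 32·7 = 224 N·m
internal gear 36/16 = 2.25 → τ = 224·2.25 = 504 N·m

504 N·m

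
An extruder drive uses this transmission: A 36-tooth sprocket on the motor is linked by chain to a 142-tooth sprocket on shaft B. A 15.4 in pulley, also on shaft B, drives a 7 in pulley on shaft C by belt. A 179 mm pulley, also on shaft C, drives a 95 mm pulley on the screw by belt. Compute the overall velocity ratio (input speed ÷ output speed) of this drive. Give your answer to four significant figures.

Each stage contributes driven/driver: chain 142/36 = 3.9444, belt 7/15.4 = 0.45455, belt 95/179 = 0.53073.
Overall: 3.9444 × 0.45455 × 0.53073 = 0.95155.

0.9516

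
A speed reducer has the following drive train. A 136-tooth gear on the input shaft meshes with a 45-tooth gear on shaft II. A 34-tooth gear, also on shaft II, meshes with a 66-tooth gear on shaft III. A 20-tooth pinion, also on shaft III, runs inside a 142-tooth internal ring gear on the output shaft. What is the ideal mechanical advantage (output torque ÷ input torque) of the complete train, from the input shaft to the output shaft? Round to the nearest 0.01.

4.56

Each stage contributes driven/driver: gear mesh 45/136 = 0.33088, gear mesh 66/34 = 1.9412, internal gear 142/20 = 7.1.
Overall: 0.33088 × 1.9412 × 7.1 = 4.5603.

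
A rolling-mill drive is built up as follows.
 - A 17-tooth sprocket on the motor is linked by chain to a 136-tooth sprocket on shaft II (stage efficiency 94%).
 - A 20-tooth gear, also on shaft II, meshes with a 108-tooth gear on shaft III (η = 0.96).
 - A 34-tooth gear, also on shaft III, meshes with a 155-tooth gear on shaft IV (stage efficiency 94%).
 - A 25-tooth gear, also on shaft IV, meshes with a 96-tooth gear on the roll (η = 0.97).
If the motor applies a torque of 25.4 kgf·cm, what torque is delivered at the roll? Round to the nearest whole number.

chain 136/17 = 8 → τ = 25.4·8·0.94 = 191.01 kgf·cm
gear mesh 108/20 = 5.4 → τ = 191.01·5.4·0.96 = 990.19 kgf·cm
gear mesh 155/34 = 4.5588 → τ = 990.19·4.5588·0.94 = 4243.2 kgf·cm
gear mesh 96/25 = 3.84 → τ = 4243.2·3.84·0.97 = 15805 kgf·cm

15805 kgf·cm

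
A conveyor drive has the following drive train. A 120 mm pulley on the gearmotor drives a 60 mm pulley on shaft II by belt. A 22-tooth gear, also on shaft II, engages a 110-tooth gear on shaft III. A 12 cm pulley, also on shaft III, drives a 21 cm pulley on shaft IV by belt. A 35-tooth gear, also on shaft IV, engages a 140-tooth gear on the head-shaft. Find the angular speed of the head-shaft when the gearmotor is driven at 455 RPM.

26 RPM

Belt: ratio = 60/120 = 0.5, so shaft II turns at 455 / 0.5 = 910 RPM.
Gear mesh: ratio = 110/22 = 5, so shaft III turns at 910 / 5 = 182 RPM.
Belt: ratio = 21/12 = 1.75, so shaft IV turns at 182 / 1.75 = 104 RPM.
Gear mesh: ratio = 140/35 = 4, so the head-shaft turns at 104 / 4 = 26 RPM.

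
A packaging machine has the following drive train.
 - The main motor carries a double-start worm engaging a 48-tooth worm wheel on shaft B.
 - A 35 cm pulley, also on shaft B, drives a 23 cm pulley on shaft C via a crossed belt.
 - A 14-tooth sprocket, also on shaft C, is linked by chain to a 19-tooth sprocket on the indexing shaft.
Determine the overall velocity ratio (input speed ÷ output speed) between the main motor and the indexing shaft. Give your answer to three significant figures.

21.4

Each stage contributes driven/driver: worm 48/2 = 24, belt 23/35 = 0.65714, chain 19/14 = 1.3571.
Overall: 24 × 0.65714 × 1.3571 = 21.404.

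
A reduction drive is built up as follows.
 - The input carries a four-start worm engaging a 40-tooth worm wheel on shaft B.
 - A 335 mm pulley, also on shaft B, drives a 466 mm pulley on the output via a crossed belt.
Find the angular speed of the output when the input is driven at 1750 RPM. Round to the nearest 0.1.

125.8 RPM

the input → shaft B (worm, 40/4): 1750 ÷ 10 = 175 RPM
shaft B → the output (belt, 466/335): 175 ÷ 1.391 = 125.8 RPM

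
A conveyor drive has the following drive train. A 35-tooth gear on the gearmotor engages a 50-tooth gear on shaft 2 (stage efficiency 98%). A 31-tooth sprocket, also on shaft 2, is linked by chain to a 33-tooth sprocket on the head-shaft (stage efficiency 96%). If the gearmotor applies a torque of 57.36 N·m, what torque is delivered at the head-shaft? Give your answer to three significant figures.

82.1 N·m

gear mesh 50/35 = 1.4286 → τ = 57.36·1.4286·0.98 = 80.304 N·m
chain 33/31 = 1.0645 → τ = 80.304·1.0645·0.96 = 82.066 N·m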